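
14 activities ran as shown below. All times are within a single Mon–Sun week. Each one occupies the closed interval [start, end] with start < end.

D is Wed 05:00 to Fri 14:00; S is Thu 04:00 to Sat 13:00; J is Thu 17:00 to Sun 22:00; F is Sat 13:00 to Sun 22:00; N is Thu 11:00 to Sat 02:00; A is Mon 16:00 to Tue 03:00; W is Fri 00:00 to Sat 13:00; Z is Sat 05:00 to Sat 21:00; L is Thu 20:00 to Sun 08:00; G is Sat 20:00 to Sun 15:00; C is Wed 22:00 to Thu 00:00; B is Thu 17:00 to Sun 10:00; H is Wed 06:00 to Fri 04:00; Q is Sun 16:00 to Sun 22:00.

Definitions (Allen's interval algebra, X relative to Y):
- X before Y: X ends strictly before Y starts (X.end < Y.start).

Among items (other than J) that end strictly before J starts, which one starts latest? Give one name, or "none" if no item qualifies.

C

Target J = [Thu 17:00, Sun 22:00].
A [Mon 16:00, Tue 03:00] → before → candidate.
B [Thu 17:00, Sun 10:00] → starts → excluded.
C [Wed 22:00, Thu 00:00] → before → candidate.
D [Wed 05:00, Fri 14:00] → overlaps → excluded.
F [Sat 13:00, Sun 22:00] → finishes → excluded.
G [Sat 20:00, Sun 15:00] → during → excluded.
H [Wed 06:00, Fri 04:00] → overlaps → excluded.
L [Thu 20:00, Sun 08:00] → during → excluded.
N [Thu 11:00, Sat 02:00] → overlaps → excluded.
Q [Sun 16:00, Sun 22:00] → finishes → excluded.
S [Thu 04:00, Sat 13:00] → overlaps → excluded.
W [Fri 00:00, Sat 13:00] → during → excluded.
Z [Sat 05:00, Sat 21:00] → during → excluded.
Among candidates, latest start is Wed 22:00 → C.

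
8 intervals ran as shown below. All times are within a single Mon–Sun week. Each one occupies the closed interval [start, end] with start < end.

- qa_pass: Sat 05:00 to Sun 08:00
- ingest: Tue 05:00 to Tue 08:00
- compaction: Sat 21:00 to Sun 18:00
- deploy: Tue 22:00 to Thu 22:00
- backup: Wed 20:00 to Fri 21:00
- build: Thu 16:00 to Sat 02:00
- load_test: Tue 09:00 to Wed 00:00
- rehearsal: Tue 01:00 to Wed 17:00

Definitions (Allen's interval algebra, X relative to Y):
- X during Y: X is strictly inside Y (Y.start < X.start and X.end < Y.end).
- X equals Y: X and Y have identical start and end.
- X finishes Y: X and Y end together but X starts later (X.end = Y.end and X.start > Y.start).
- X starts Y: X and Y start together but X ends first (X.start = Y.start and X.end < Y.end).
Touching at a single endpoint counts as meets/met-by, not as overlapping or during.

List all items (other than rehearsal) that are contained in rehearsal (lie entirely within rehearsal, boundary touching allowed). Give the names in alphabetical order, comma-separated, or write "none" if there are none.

ingest, load_test

Target rehearsal = [Tue 01:00, Wed 17:00].
backup [Wed 20:00, Fri 21:00] → after → no.
build [Thu 16:00, Sat 02:00] → after → no.
compaction [Sat 21:00, Sun 18:00] → after → no.
deploy [Tue 22:00, Thu 22:00] → overlapped-by → no.
ingest [Tue 05:00, Tue 08:00] → during → yes.
load_test [Tue 09:00, Wed 00:00] → during → yes.
qa_pass [Sat 05:00, Sun 08:00] → after → no.
Result: ingest, load_test.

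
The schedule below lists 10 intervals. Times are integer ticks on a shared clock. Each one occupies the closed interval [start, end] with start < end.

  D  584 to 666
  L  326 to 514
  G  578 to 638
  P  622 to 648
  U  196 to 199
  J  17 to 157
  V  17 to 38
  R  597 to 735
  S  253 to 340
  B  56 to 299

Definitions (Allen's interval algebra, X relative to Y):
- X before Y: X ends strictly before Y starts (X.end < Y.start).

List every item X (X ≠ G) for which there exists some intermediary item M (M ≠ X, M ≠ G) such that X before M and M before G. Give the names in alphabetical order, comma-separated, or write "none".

B, J, U, V

Target G = [578, 638].
Intermediaries M with M before G: B, J, L, S, U, V.
Via B — items with X before B: V.
Via J — items with X before J: none.
Via L — items with X before L: B, J, U, V.
Via S — items with X before S: J, U, V.
Via U — items with X before U: J, V.
Via V — items with X before V: none.
Union: B, J, U, V.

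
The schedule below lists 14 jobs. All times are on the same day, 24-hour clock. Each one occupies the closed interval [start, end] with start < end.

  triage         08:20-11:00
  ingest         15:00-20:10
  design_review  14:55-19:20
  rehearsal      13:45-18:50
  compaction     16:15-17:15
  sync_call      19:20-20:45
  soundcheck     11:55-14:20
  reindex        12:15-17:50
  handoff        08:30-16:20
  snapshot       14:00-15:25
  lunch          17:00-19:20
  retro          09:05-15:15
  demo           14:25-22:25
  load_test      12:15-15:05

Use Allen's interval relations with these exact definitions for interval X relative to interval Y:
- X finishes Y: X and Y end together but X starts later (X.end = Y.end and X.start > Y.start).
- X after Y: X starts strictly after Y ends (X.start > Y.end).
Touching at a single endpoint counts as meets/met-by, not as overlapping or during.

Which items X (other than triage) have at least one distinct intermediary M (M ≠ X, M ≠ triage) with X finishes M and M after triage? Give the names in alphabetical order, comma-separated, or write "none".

lunch

Target triage = [08:20, 11:00].
Intermediaries M with M after triage: compaction, demo, design_review, ingest, load_test, lunch, rehearsal, reindex, snapshot, soundcheck, sync_call.
Via compaction — items with X finishes compaction: none.
Via demo — items with X finishes demo: none.
Via design_review — items with X finishes design_review: lunch.
Via ingest — items with X finishes ingest: none.
Via load_test — items with X finishes load_test: none.
Via lunch — items with X finishes lunch: none.
Via rehearsal — items with X finishes rehearsal: none.
Via reindex — items with X finishes reindex: none.
Via snapshot — items with X finishes snapshot: none.
Via soundcheck — items with X finishes soundcheck: none.
Via sync_call — items with X finishes sync_call: none.
Union: lunch.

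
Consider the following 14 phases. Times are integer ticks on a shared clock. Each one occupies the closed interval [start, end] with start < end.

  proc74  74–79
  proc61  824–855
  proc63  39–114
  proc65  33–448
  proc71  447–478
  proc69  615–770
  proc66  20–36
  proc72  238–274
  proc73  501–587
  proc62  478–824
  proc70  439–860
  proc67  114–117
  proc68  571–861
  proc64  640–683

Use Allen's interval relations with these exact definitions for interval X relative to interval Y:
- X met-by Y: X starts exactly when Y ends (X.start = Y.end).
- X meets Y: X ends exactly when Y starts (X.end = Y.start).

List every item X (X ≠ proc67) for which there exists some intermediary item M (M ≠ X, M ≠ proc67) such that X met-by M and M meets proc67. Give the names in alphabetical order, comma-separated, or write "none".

none

Target proc67 = [114, 117].
Intermediaries M with M meets proc67: proc63.
Via proc63 — items with X met-by proc63: none.
Union: none.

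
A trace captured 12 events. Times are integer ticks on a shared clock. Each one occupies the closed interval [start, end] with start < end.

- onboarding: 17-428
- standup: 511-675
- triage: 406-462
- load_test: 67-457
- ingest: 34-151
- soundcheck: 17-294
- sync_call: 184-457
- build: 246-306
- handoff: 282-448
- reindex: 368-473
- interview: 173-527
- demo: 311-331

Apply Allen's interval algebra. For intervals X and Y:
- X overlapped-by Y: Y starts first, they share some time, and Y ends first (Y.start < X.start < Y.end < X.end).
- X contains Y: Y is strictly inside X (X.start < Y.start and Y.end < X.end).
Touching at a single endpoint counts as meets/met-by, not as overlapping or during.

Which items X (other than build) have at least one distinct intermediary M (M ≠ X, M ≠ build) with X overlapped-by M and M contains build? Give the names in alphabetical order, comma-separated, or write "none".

Target build = [246, 306].
Intermediaries M with M contains build: interview, load_test, onboarding, sync_call.
Via interview — items with X overlapped-by interview: standup.
Via load_test — items with X overlapped-by load_test: interview, reindex, triage.
Via onboarding — items with X overlapped-by onboarding: handoff, interview, load_test, reindex, sync_call, triage.
Via sync_call — items with X overlapped-by sync_call: reindex, triage.
Union: handoff, interview, load_test, reindex, standup, sync_call, triage.

handoff, interview, load_test, reindex, standup, sync_call, triage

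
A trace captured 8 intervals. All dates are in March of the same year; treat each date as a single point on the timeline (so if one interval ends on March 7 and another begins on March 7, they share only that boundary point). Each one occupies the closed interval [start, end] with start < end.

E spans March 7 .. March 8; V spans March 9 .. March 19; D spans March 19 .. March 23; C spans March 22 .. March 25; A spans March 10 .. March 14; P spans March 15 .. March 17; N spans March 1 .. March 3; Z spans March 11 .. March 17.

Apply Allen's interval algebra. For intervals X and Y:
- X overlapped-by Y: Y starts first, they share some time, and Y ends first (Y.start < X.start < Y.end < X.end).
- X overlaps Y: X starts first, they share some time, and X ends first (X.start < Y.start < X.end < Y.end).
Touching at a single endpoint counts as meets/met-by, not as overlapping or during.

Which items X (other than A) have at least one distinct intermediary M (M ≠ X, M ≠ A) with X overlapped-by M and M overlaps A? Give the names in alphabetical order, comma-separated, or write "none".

none

Target A = [March 10, March 14].
Intermediaries M with M overlaps A: none.
Union: none.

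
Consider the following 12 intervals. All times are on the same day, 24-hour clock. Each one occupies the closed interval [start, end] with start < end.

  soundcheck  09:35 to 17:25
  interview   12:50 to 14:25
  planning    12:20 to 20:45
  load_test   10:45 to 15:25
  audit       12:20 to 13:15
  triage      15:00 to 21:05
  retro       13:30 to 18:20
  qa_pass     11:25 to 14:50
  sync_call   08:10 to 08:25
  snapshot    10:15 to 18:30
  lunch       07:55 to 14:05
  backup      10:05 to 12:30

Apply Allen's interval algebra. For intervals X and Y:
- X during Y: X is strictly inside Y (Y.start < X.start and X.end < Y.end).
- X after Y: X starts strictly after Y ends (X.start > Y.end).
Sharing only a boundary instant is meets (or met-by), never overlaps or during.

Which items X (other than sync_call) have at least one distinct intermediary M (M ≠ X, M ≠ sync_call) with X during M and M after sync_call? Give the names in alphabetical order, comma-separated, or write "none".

audit, backup, interview, load_test, qa_pass, retro

Target sync_call = [08:10, 08:25].
Intermediaries M with M after sync_call: audit, backup, interview, load_test, planning, qa_pass, retro, snapshot, soundcheck, triage.
Via audit — items with X during audit: none.
Via backup — items with X during backup: none.
Via interview — items with X during interview: none.
Via load_test — items with X during load_test: audit, interview, qa_pass.
Via planning — items with X during planning: interview, retro.
Via qa_pass — items with X during qa_pass: audit, interview.
Via retro — items with X during retro: none.
Via snapshot — items with X during snapshot: audit, interview, load_test, qa_pass, retro.
Via soundcheck — items with X during soundcheck: audit, backup, interview, load_test, qa_pass.
Via triage — items with X during triage: none.
Union: audit, backup, interview, load_test, qa_pass, retro.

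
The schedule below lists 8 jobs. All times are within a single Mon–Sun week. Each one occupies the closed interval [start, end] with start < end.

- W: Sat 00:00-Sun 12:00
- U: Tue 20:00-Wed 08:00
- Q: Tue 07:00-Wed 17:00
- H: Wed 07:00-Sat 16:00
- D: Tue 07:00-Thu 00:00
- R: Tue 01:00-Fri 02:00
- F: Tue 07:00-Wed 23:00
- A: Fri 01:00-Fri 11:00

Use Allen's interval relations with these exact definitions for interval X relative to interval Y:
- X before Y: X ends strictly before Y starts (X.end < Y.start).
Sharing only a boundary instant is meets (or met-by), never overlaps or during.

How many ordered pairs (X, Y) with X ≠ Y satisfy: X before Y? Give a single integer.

10

Checking all 56 ordered pairs for relation 'before'; matching pairs in alphabetical order:
(A, W): A before W ✓
(D, A): D before A ✓
(D, W): D before W ✓
(F, A): F before A ✓
(F, W): F before W ✓
(Q, A): Q before A ✓
(Q, W): Q before W ✓
(R, W): R before W ✓
(U, A): U before A ✓
(U, W): U before W ✓
Count: 10.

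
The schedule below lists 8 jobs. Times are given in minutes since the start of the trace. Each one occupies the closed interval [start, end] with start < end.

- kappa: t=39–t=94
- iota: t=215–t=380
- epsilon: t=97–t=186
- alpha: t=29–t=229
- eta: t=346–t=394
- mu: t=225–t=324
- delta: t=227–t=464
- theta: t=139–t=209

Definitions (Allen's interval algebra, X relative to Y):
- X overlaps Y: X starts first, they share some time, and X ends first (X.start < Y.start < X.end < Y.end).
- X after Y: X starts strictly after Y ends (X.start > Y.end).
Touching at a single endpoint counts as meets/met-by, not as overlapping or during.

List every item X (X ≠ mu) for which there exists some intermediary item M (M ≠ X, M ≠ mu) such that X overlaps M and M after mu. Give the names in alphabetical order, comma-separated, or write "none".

Target mu = [t=225, t=324].
Intermediaries M with M after mu: eta.
Via eta — items with X overlaps eta: iota.
Union: iota.

iota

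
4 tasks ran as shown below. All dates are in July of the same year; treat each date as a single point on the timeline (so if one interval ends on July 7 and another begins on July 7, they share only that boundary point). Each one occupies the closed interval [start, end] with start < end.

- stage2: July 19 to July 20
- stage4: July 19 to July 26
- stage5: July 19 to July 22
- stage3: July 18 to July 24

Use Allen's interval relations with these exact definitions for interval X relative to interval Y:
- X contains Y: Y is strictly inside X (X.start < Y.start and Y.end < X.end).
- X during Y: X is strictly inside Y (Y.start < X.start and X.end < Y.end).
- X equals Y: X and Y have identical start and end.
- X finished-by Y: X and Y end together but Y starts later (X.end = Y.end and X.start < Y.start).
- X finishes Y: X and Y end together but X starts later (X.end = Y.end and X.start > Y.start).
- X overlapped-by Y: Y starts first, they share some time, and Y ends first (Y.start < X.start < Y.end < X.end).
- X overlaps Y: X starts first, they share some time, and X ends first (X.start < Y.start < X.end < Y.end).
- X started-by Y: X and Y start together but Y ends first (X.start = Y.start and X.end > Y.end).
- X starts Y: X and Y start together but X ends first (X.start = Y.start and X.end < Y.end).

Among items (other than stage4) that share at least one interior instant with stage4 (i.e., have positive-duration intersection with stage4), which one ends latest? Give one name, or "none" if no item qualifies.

Target stage4 = [July 19, July 26].
stage2 [July 19, July 20] → starts → candidate.
stage3 [July 18, July 24] → overlaps → candidate.
stage5 [July 19, July 22] → starts → candidate.
Among candidates, latest end is July 24 → stage3.

stage3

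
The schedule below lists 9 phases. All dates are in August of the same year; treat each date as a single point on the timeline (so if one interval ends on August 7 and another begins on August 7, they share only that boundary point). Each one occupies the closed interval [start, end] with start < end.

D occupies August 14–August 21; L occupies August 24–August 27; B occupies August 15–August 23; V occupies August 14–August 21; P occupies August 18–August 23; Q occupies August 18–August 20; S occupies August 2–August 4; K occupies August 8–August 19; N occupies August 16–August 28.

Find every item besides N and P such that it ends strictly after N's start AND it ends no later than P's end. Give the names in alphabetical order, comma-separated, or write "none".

B, D, K, Q, V

Conditions: its end is strictly after N's start (X.end > August 16) AND its end is no later than P's end (X.end <= August 23).
B: end August 23 > August 16? ✓; end August 23 <= August 23? ✓ → yes.
D: end August 21 > August 16? ✓; end August 21 <= August 23? ✓ → yes.
K: end August 19 > August 16? ✓; end August 19 <= August 23? ✓ → yes.
L: end August 27 > August 16? ✓; end August 27 <= August 23? ✗ → no.
Q: end August 20 > August 16? ✓; end August 20 <= August 23? ✓ → yes.
S: end August 4 > August 16? ✗; end August 4 <= August 23? ✓ → no.
V: end August 21 > August 16? ✓; end August 21 <= August 23? ✓ → yes.
Result: B, D, K, Q, V.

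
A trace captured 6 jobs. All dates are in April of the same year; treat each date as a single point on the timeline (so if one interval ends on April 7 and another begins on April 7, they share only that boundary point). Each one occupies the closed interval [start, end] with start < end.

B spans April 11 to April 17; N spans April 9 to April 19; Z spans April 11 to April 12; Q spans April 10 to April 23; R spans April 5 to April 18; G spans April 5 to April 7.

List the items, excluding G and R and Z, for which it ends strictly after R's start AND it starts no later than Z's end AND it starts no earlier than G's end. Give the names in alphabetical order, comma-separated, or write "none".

B, N, Q

Conditions: its end is strictly after R's start (X.end > April 5) AND its start is no later than Z's end (X.start <= April 12) AND its start is no earlier than G's end (X.start >= April 7).
B: end April 17 > April 5? ✓; start April 11 <= April 12? ✓; start April 11 >= April 7? ✓ → yes.
N: end April 19 > April 5? ✓; start April 9 <= April 12? ✓; start April 9 >= April 7? ✓ → yes.
Q: end April 23 > April 5? ✓; start April 10 <= April 12? ✓; start April 10 >= April 7? ✓ → yes.
Result: B, N, Q.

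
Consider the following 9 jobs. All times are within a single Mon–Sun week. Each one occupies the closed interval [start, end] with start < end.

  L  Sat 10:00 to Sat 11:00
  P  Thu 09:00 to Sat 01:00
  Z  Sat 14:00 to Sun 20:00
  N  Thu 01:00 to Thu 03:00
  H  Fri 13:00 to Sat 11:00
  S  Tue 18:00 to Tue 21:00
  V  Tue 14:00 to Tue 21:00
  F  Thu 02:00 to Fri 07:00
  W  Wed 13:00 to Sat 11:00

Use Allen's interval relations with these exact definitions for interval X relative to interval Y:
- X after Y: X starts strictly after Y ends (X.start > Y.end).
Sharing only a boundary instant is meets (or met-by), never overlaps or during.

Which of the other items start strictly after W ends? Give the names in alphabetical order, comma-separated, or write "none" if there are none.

Z

Target W = [Wed 13:00, Sat 11:00].
F [Thu 02:00, Fri 07:00] → during → no.
H [Fri 13:00, Sat 11:00] → finishes → no.
L [Sat 10:00, Sat 11:00] → finishes → no.
N [Thu 01:00, Thu 03:00] → during → no.
P [Thu 09:00, Sat 01:00] → during → no.
S [Tue 18:00, Tue 21:00] → before → no.
V [Tue 14:00, Tue 21:00] → before → no.
Z [Sat 14:00, Sun 20:00] → after → yes.
Result: Z.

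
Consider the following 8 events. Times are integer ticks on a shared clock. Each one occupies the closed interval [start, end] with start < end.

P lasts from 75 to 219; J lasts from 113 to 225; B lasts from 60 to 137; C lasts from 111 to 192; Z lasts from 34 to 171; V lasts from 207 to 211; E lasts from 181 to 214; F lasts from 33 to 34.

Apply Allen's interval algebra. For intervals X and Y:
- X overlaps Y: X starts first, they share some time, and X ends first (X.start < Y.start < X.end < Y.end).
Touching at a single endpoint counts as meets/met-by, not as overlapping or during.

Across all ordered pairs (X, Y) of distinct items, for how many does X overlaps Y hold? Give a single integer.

9

Checking all 56 ordered pairs for relation 'overlaps'; matching pairs in alphabetical order:
(B, C): B overlaps C ✓
(B, J): B overlaps J ✓
(B, P): B overlaps P ✓
(C, E): C overlaps E ✓
(C, J): C overlaps J ✓
(P, J): P overlaps J ✓
(Z, C): Z overlaps C ✓
(Z, J): Z overlaps J ✓
(Z, P): Z overlaps P ✓
Count: 9.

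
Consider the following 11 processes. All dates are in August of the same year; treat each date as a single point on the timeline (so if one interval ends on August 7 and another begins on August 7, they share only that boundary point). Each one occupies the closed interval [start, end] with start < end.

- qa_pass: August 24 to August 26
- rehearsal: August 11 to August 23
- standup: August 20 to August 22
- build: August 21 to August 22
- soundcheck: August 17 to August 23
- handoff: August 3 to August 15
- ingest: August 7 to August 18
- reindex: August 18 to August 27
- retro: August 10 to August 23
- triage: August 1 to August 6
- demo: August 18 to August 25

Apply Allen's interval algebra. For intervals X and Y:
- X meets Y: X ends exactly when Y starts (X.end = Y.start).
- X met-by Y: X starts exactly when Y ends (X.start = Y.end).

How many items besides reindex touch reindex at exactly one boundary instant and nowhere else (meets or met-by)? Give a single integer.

1

Target reindex = [August 18, August 27].
build [August 21, August 22] → during → no.
demo [August 18, August 25] → starts → no.
handoff [August 3, August 15] → before → no.
ingest [August 7, August 18] → meets → counts.
qa_pass [August 24, August 26] → during → no.
rehearsal [August 11, August 23] → overlaps → no.
retro [August 10, August 23] → overlaps → no.
soundcheck [August 17, August 23] → overlaps → no.
standup [August 20, August 22] → during → no.
triage [August 1, August 6] → before → no.
Total: 1.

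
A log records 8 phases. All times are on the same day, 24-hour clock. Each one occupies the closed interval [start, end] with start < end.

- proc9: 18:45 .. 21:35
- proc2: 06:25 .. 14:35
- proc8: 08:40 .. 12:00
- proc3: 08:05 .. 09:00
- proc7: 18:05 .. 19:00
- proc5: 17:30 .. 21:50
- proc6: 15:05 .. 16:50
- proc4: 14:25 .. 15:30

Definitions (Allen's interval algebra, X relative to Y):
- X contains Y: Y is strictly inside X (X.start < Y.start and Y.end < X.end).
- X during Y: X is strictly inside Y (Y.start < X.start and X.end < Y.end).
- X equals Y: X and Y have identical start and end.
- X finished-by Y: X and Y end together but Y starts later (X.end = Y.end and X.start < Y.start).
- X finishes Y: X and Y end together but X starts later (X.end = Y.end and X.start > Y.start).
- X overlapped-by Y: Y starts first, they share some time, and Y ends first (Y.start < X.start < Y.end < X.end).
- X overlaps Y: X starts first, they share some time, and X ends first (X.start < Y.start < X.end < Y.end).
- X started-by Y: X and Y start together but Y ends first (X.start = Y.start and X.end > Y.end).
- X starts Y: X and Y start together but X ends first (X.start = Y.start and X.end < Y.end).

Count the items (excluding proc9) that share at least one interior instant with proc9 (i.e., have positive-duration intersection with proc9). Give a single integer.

Target proc9 = [18:45, 21:35].
proc2 [06:25, 14:35] → before → no.
proc3 [08:05, 09:00] → before → no.
proc4 [14:25, 15:30] → before → no.
proc5 [17:30, 21:50] → contains → counts.
proc6 [15:05, 16:50] → before → no.
proc7 [18:05, 19:00] → overlaps → counts.
proc8 [08:40, 12:00] → before → no.
Total: 2.

2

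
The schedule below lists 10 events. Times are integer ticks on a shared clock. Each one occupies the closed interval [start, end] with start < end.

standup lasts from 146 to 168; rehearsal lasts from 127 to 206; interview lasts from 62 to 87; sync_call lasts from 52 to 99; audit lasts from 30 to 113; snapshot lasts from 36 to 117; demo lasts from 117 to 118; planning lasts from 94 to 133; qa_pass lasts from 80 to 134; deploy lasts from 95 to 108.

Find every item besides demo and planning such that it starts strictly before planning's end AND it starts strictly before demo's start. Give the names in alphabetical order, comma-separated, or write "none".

Conditions: its start is strictly before planning's end (X.start < 133) AND its start is strictly before demo's start (X.start < 117).
audit: start 30 < 133? ✓; start 30 < 117? ✓ → yes.
deploy: start 95 < 133? ✓; start 95 < 117? ✓ → yes.
interview: start 62 < 133? ✓; start 62 < 117? ✓ → yes.
qa_pass: start 80 < 133? ✓; start 80 < 117? ✓ → yes.
rehearsal: start 127 < 133? ✓; start 127 < 117? ✗ → no.
snapshot: start 36 < 133? ✓; start 36 < 117? ✓ → yes.
standup: start 146 < 133? ✗; start 146 < 117? ✗ → no.
sync_call: start 52 < 133? ✓; start 52 < 117? ✓ → yes.
Result: audit, deploy, interview, qa_pass, snapshot, sync_call.

audit, deploy, interview, qa_pass, snapshot, sync_call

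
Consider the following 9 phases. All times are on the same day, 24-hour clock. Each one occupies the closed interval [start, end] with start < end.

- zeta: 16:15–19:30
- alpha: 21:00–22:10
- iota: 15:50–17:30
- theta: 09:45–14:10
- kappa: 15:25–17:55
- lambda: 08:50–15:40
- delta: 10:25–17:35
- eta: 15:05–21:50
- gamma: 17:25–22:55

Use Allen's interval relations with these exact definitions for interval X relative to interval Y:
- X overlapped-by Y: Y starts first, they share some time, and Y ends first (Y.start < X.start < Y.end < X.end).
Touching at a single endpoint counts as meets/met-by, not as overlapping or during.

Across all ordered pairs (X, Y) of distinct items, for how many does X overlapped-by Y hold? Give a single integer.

15

Checking all 72 ordered pairs for relation 'overlapped-by'; matching pairs in alphabetical order:
(alpha, eta): alpha overlapped-by eta ✓
(delta, lambda): delta overlapped-by lambda ✓
(delta, theta): delta overlapped-by theta ✓
(eta, delta): eta overlapped-by delta ✓
(eta, lambda): eta overlapped-by lambda ✓
(gamma, delta): gamma overlapped-by delta ✓
(gamma, eta): gamma overlapped-by eta ✓
(gamma, iota): gamma overlapped-by iota ✓
(gamma, kappa): gamma overlapped-by kappa ✓
(gamma, zeta): gamma overlapped-by zeta ✓
(kappa, delta): kappa overlapped-by delta ✓
(kappa, lambda): kappa overlapped-by lambda ✓
(zeta, delta): zeta overlapped-by delta ✓
(zeta, iota): zeta overlapped-by iota ✓
(zeta, kappa): zeta overlapped-by kappa ✓
Count: 15.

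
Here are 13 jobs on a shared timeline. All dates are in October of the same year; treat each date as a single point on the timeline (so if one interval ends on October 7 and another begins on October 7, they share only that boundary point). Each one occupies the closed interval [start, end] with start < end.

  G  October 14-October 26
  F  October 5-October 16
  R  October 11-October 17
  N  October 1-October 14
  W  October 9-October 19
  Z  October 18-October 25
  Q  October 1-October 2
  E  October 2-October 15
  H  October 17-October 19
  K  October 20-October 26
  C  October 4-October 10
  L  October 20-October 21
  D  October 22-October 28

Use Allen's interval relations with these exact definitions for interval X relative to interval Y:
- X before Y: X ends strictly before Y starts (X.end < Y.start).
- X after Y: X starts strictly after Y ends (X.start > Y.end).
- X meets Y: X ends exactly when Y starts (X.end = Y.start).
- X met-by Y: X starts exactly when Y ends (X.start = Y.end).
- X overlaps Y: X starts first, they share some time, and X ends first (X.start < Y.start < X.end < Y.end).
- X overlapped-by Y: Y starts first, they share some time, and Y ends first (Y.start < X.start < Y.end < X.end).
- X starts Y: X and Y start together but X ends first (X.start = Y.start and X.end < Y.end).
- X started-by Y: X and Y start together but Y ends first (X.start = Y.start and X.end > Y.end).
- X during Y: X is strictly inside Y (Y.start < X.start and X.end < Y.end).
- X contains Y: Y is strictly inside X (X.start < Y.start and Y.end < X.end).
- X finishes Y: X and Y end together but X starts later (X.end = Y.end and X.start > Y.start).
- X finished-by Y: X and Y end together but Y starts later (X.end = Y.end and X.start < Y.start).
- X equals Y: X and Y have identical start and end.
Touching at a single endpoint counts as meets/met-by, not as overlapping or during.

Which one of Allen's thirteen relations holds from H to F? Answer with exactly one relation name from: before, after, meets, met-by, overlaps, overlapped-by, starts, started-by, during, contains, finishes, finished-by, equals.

after

H = [October 17, October 19]; F = [October 5, October 16].
Compare endpoints: H.start > F.start, H.start > F.end, H.end > F.start, H.end > F.end.
That pattern is 'after'.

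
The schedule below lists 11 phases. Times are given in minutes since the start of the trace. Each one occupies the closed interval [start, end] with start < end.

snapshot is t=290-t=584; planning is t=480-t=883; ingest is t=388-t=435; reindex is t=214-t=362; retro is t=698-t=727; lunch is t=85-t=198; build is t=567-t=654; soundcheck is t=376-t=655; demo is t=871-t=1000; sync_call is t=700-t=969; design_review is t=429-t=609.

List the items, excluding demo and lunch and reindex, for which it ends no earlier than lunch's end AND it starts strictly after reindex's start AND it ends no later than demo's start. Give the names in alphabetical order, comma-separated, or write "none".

build, design_review, ingest, retro, snapshot, soundcheck

Conditions: its end is no earlier than lunch's end (X.end >= t=198) AND its start is strictly after reindex's start (X.start > t=214) AND its end is no later than demo's start (X.end <= t=871).
build: end t=654 >= t=198? ✓; start t=567 > t=214? ✓; end t=654 <= t=871? ✓ → yes.
design_review: end t=609 >= t=198? ✓; start t=429 > t=214? ✓; end t=609 <= t=871? ✓ → yes.
ingest: end t=435 >= t=198? ✓; start t=388 > t=214? ✓; end t=435 <= t=871? ✓ → yes.
planning: end t=883 >= t=198? ✓; start t=480 > t=214? ✓; end t=883 <= t=871? ✗ → no.
retro: end t=727 >= t=198? ✓; start t=698 > t=214? ✓; end t=727 <= t=871? ✓ → yes.
snapshot: end t=584 >= t=198? ✓; start t=290 > t=214? ✓; end t=584 <= t=871? ✓ → yes.
soundcheck: end t=655 >= t=198? ✓; start t=376 > t=214? ✓; end t=655 <= t=871? ✓ → yes.
sync_call: end t=969 >= t=198? ✓; start t=700 > t=214? ✓; end t=969 <= t=871? ✗ → no.
Result: build, design_review, ingest, retro, snapshot, soundcheck.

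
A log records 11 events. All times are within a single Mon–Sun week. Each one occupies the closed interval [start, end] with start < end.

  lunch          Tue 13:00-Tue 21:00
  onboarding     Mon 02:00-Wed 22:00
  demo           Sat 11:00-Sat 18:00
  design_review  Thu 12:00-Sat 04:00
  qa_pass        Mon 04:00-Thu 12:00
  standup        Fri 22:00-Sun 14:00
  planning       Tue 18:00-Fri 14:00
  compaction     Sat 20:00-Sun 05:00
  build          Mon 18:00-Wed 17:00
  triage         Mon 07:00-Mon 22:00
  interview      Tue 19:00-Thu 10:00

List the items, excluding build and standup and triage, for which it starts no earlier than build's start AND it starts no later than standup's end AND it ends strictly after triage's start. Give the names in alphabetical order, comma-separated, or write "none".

Conditions: its start is no earlier than build's start (X.start >= Mon 18:00) AND its start is no later than standup's end (X.start <= Sun 14:00) AND its end is strictly after triage's start (X.end > Mon 07:00).
compaction: start Sat 20:00 >= Mon 18:00? ✓; start Sat 20:00 <= Sun 14:00? ✓; end Sun 05:00 > Mon 07:00? ✓ → yes.
demo: start Sat 11:00 >= Mon 18:00? ✓; start Sat 11:00 <= Sun 14:00? ✓; end Sat 18:00 > Mon 07:00? ✓ → yes.
design_review: start Thu 12:00 >= Mon 18:00? ✓; start Thu 12:00 <= Sun 14:00? ✓; end Sat 04:00 > Mon 07:00? ✓ → yes.
interview: start Tue 19:00 >= Mon 18:00? ✓; start Tue 19:00 <= Sun 14:00? ✓; end Thu 10:00 > Mon 07:00? ✓ → yes.
lunch: start Tue 13:00 >= Mon 18:00? ✓; start Tue 13:00 <= Sun 14:00? ✓; end Tue 21:00 > Mon 07:00? ✓ → yes.
onboarding: start Mon 02:00 >= Mon 18:00? ✗; start Mon 02:00 <= Sun 14:00? ✓; end Wed 22:00 > Mon 07:00? ✓ → no.
planning: start Tue 18:00 >= Mon 18:00? ✓; start Tue 18:00 <= Sun 14:00? ✓; end Fri 14:00 > Mon 07:00? ✓ → yes.
qa_pass: start Mon 04:00 >= Mon 18:00? ✗; start Mon 04:00 <= Sun 14:00? ✓; end Thu 12:00 > Mon 07:00? ✓ → no.
Result: compaction, demo, design_review, interview, lunch, planning.

compaction, demo, design_review, interview, lunch, planning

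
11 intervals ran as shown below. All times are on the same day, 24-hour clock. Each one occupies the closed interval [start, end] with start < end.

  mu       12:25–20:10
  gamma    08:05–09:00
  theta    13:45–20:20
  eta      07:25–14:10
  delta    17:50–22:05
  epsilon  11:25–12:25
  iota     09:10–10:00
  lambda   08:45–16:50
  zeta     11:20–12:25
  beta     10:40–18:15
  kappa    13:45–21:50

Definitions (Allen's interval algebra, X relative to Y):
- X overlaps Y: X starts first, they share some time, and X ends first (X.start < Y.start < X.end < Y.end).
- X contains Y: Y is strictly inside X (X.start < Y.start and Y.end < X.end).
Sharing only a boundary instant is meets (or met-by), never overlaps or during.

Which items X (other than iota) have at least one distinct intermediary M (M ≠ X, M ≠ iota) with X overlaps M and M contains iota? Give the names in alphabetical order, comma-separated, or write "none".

Target iota = [09:10, 10:00].
Intermediaries M with M contains iota: eta, lambda.
Via eta — items with X overlaps eta: none.
Via lambda — items with X overlaps lambda: eta, gamma.
Union: eta, gamma.

eta, gamma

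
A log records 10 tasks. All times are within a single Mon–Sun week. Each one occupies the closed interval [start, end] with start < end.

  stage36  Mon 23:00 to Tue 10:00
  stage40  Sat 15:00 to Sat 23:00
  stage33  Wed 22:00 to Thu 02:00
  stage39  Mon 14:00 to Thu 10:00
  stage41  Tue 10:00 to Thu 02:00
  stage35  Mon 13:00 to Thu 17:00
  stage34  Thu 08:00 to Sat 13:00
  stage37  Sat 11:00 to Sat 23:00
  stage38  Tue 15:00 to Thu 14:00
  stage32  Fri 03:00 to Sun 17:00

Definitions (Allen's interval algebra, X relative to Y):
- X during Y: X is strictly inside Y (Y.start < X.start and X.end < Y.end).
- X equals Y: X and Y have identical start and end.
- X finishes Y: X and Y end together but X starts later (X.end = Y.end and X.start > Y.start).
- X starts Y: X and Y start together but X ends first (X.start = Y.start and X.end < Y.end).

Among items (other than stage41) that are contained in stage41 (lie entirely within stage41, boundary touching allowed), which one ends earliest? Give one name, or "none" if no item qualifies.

stage33

Target stage41 = [Tue 10:00, Thu 02:00].
stage32 [Fri 03:00, Sun 17:00] → after → excluded.
stage33 [Wed 22:00, Thu 02:00] → finishes → candidate.
stage34 [Thu 08:00, Sat 13:00] → after → excluded.
stage35 [Mon 13:00, Thu 17:00] → contains → excluded.
stage36 [Mon 23:00, Tue 10:00] → meets → excluded.
stage37 [Sat 11:00, Sat 23:00] → after → excluded.
stage38 [Tue 15:00, Thu 14:00] → overlapped-by → excluded.
stage39 [Mon 14:00, Thu 10:00] → contains → excluded.
stage40 [Sat 15:00, Sat 23:00] → after → excluded.
Among candidates, earliest end is Thu 02:00 → stage33.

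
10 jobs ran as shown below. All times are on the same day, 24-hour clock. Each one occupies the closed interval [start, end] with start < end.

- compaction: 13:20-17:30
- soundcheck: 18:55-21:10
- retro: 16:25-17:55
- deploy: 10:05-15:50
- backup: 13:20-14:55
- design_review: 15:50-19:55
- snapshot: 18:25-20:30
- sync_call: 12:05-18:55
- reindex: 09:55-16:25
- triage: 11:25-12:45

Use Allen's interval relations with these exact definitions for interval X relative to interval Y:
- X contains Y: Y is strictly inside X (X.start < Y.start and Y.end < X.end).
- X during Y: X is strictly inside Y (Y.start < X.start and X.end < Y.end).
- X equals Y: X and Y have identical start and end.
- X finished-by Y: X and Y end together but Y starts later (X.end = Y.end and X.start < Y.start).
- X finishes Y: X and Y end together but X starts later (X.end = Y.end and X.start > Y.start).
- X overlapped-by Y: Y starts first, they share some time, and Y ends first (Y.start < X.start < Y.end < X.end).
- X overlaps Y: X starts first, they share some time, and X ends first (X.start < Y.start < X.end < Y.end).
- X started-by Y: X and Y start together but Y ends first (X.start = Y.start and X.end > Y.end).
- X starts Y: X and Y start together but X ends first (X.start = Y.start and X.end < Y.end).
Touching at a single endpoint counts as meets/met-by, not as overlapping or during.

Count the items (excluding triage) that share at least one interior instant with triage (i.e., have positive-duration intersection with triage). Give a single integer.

Target triage = [11:25, 12:45].
backup [13:20, 14:55] → after → no.
compaction [13:20, 17:30] → after → no.
deploy [10:05, 15:50] → contains → counts.
design_review [15:50, 19:55] → after → no.
reindex [09:55, 16:25] → contains → counts.
retro [16:25, 17:55] → after → no.
snapshot [18:25, 20:30] → after → no.
soundcheck [18:55, 21:10] → after → no.
sync_call [12:05, 18:55] → overlapped-by → counts.
Total: 3.

3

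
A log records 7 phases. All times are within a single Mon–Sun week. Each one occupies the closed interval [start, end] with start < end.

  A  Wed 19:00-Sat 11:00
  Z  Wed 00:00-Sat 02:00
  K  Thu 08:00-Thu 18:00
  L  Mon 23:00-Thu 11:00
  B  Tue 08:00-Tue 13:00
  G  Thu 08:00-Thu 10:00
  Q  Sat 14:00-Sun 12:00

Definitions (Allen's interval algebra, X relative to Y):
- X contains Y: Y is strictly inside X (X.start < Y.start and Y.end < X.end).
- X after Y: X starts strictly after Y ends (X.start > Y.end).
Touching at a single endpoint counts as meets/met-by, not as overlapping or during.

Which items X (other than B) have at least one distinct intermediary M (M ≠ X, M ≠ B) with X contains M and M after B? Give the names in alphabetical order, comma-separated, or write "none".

Target B = [Tue 08:00, Tue 13:00].
Intermediaries M with M after B: A, G, K, Q, Z.
Via A — items with X contains A: none.
Via G — items with X contains G: A, L, Z.
Via K — items with X contains K: A, Z.
Via Q — items with X contains Q: none.
Via Z — items with X contains Z: none.
Union: A, L, Z.

A, L, Z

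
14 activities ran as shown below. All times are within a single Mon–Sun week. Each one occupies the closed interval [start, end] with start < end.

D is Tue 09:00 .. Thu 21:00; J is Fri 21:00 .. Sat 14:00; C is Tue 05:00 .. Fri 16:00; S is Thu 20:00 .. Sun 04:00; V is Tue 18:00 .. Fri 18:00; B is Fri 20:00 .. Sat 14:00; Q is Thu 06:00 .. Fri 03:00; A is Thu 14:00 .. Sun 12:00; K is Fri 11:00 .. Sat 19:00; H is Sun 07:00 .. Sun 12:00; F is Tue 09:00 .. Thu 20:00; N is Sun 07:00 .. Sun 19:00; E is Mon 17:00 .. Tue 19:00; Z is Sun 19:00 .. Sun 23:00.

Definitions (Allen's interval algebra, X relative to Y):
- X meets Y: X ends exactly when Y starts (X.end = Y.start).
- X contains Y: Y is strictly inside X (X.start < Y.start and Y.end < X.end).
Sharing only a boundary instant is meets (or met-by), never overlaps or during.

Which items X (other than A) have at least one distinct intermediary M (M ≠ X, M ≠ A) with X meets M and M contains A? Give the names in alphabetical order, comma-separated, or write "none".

none

Target A = [Thu 14:00, Sun 12:00].
Intermediaries M with M contains A: none.
Union: none.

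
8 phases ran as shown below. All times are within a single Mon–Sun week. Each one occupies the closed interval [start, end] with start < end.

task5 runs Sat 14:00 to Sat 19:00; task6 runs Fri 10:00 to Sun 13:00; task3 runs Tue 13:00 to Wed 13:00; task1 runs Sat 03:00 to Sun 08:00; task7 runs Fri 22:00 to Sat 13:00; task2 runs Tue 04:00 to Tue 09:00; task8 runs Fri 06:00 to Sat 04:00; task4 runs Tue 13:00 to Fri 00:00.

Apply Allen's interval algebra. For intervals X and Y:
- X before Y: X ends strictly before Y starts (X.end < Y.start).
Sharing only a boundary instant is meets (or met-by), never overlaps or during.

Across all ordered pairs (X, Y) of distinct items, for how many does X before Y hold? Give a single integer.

19

Checking all 56 ordered pairs for relation 'before'; matching pairs in alphabetical order:
(task2, task1): task2 before task1 ✓
(task2, task3): task2 before task3 ✓
(task2, task4): task2 before task4 ✓
(task2, task5): task2 before task5 ✓
(task2, task6): task2 before task6 ✓
(task2, task7): task2 before task7 ✓
(task2, task8): task2 before task8 ✓
(task3, task1): task3 before task1 ✓
(task3, task5): task3 before task5 ✓
(task3, task6): task3 before task6 ✓
(task3, task7): task3 before task7 ✓
(task3, task8): task3 before task8 ✓
(task4, task1): task4 before task1 ✓
(task4, task5): task4 before task5 ✓
(task4, task6): task4 before task6 ✓
(task4, task7): task4 before task7 ✓
(task4, task8): task4 before task8 ✓
(task7, task5): task7 before task5 ✓
(task8, task5): task8 before task5 ✓
Count: 19.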